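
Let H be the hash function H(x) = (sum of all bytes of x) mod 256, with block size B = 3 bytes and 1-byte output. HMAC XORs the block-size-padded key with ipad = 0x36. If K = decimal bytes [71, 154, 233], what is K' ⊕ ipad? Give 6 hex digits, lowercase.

71acdf

Key decimal bytes [71, 154, 233] = 47 9a e9 is exactly B = 3 bytes: K' = 47 9a e9.
XOR each byte with 0x36: 47⊕36=71, 9a⊕36=ac, e9⊕36=df.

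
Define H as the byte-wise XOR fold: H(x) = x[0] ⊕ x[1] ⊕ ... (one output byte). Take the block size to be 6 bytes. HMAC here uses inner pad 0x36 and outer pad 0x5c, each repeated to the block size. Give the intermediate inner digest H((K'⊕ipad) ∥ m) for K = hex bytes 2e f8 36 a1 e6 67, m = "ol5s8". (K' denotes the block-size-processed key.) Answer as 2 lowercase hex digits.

Key hex bytes 2e f8 36 a1 e6 67 is exactly B = 6 bytes: K' = 2e f8 36 a1 e6 67.
K' ⊕ ipad = 18 ce 00 97 d0 51.
Inner input = 18 ce 00 97 d0 51 ∥ 6f 6c 35 73 38.
Inner hash: XOR 18⊕ce⊕00⊕97⊕d0⊕51⊕6f⊕6c⊕35⊕73⊕38 = bd.

bd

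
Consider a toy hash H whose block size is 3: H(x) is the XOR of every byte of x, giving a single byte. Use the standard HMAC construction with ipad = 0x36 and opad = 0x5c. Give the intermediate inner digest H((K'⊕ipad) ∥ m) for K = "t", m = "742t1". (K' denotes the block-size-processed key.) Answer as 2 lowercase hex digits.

Key "t" = 74 is 1 byte ≤ B = 3; zero-pad to 3 bytes: K' = 74 00 00.
K' ⊕ ipad = 42 36 36.
Inner input = 42 36 36 ∥ 37 34 32 74 31.
Inner hash: XOR 42⊕36⊕36⊕37⊕34⊕32⊕74⊕31 = 36.

36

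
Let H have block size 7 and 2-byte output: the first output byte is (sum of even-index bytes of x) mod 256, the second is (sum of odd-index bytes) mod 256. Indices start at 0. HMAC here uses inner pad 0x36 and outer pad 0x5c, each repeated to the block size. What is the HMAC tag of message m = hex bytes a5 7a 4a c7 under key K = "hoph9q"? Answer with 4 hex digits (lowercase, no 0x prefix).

Key "hoph9q" = 68 6f 70 68 39 71 is 6 bytes ≤ B = 7; zero-pad to 7 bytes: K' = 68 6f 70 68 39 71 00.
K' ⊕ ipad = 5e 59 46 5e 0f 47 36.  K' ⊕ opad = 34 33 2c 34 65 2d 5c.
Inner input = (K'⊕ipad) ∥ m = 5e 59 46 5e 0f 47 36 ∥ a5 7a 4a c7.
Inner hash: even-index sum = 554 mod 256 = 42; odd-index sum = 493 mod 256 = 237 → 2a ed.
Outer input = (K'⊕opad) ∥ inner = 34 33 2c 34 65 2d 5c ∥ 2a ed.
Outer hash (tag): even-index sum = 526 mod 256 = 14; odd-index sum = 190 mod 256 = 190 → 0e be.

0ebe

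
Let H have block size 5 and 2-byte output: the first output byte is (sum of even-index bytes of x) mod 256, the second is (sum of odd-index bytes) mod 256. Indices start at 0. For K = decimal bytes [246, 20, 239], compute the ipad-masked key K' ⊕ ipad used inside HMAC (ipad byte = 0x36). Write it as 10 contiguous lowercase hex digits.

Key decimal bytes [246, 20, 239] = f6 14 ef is 3 bytes ≤ B = 5; zero-pad to 5 bytes: K' = f6 14 ef 00 00.
XOR each byte with 0x36: f6⊕36=c0, 14⊕36=22, ef⊕36=d9, 00⊕36=36, 00⊕36=36.

c022d93636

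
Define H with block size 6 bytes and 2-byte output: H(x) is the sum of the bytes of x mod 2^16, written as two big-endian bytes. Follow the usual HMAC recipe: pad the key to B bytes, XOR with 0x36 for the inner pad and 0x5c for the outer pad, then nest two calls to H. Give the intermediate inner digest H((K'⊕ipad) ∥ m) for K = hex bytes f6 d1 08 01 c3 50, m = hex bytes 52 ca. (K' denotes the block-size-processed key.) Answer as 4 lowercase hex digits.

Key hex bytes f6 d1 08 01 c3 50 is exactly B = 6 bytes: K' = f6 d1 08 01 c3 50.
K' ⊕ ipad = c0 e7 3e 37 f5 66.
Inner input = c0 e7 3e 37 f5 66 ∥ 52 ca.
Inner hash: sum = 192+231+62+55+245+102+82+202 = 1171 → 04 93.

0493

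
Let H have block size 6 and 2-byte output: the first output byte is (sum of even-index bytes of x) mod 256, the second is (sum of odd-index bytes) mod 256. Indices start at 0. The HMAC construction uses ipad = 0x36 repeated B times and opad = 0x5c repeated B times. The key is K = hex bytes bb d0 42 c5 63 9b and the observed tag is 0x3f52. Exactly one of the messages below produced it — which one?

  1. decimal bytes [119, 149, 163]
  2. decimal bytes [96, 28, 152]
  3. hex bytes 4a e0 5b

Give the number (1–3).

3

Key hex bytes bb d0 42 c5 63 9b is exactly B = 6 bytes: K' = bb d0 42 c5 63 9b.
K' ⊕ ipad = 8d e6 74 f3 55 ad; K' ⊕ opad = e7 8c 1e 99 3f c7.
m1: inner = H(8d e6 74 f3 55 ad 77 95 a3) = 70 1b; tag = H(e7 8c 1e 99 3f c7 70 1b) = b407
m2: inner = H(8d e6 74 f3 55 ad 60 1c 98) = 4e a2; tag = H(e7 8c 1e 99 3f c7 4e a2) = 928e
m3: inner = H(8d e6 74 f3 55 ad 4a e0 5b) = fb 66; tag = H(e7 8c 1e 99 3f c7 fb 66) = 3f52 ← matches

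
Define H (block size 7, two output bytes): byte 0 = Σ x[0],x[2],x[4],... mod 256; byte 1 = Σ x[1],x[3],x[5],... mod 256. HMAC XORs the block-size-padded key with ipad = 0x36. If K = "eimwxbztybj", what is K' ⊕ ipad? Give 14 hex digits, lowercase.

Key "eimwxbztybj" = 65 69 6d 77 78 62 7a 74 79 62 6a is 11 bytes > B = 7, so hash it first: H(key) = a7 18, then zero-pad to 7 bytes: K' = a7 18 00 00 00 00 00.
XOR each byte with 0x36: a7⊕36=91, 18⊕36=2e, 00⊕36=36, 00⊕36=36, 00⊕36=36, 00⊕36=36, 00⊕36=36.

912e3636363636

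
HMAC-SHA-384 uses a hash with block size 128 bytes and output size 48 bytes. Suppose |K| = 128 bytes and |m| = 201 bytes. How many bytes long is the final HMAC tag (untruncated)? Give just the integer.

The tag is one SHA-384 digest: 48 bytes.

48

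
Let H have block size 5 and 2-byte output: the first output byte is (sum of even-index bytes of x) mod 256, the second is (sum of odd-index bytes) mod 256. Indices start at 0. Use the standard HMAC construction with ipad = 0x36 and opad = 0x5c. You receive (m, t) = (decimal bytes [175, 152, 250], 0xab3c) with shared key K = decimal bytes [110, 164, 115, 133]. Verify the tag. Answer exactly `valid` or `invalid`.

valid

Key decimal bytes [110, 164, 115, 133] = 6e a4 73 85 is 4 bytes ≤ B = 5; zero-pad to 5 bytes: K' = 6e a4 73 85 00.
K' ⊕ ipad = 58 92 45 b3 36; K' ⊕ opad = 32 f8 2f d9 5c.
Inner hash: even-index sum = 363 mod 256 = 107; odd-index sum = 750 mod 256 = 238 → 6b ee.
Outer hash (recomputed tag): even-index sum = 427 mod 256 = 171; odd-index sum = 572 mod 256 = 60 → ab 3c.
Recomputed tag = ab3c; claimed = ab3c → match.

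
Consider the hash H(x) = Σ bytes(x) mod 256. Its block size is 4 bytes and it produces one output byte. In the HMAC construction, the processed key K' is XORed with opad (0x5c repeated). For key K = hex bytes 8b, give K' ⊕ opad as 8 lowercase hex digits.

Key hex bytes 8b is 1 byte ≤ B = 4; zero-pad to 4 bytes: K' = 8b 00 00 00.
XOR each byte with 0x5c: 8b⊕5c=d7, 00⊕5c=5c, 00⊕5c=5c, 00⊕5c=5c.

d75c5c5c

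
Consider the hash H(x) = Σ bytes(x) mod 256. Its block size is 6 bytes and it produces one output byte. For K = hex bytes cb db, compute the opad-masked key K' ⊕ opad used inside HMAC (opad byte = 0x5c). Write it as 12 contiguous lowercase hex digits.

Key hex bytes cb db is 2 bytes ≤ B = 6; zero-pad to 6 bytes: K' = cb db 00 00 00 00.
XOR each byte with 0x5c: cb⊕5c=97, db⊕5c=87, 00⊕5c=5c, 00⊕5c=5c, 00⊕5c=5c, 00⊕5c=5c.

97875c5c5c5c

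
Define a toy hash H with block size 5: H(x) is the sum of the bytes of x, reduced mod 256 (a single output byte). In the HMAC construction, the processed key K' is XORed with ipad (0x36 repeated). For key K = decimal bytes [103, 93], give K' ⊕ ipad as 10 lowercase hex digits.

Key decimal bytes [103, 93] = 67 5d is 2 bytes ≤ B = 5; zero-pad to 5 bytes: K' = 67 5d 00 00 00.
XOR each byte with 0x36: 67⊕36=51, 5d⊕36=6b, 00⊕36=36, 00⊕36=36, 00⊕36=36.

516b363636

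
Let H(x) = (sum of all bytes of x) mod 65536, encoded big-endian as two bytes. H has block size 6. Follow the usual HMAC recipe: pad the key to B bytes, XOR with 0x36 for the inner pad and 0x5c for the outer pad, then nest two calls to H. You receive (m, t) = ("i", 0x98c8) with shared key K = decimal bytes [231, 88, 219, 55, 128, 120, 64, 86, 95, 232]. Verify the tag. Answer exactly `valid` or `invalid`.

invalid

Key decimal bytes [231, 88, 219, 55, 128, 120, 64, 86, 95, 232] = e7 58 db 37 80 78 40 56 5f e8 is 10 bytes > B = 6, so hash it first: H(key) = 05 26, then zero-pad to 6 bytes: K' = 05 26 00 00 00 00.
K' ⊕ ipad = 33 10 36 36 36 36; K' ⊕ opad = 59 7a 5c 5c 5c 5c.
Inner hash: sum = 51+16+54+54+54+54+105 = 388 → 01 84.
Outer hash (recomputed tag): sum = 89+122+92+92+92+92+1+132 = 712 → 02 c8.
Recomputed tag = 02c8; claimed = 98c8 → mismatch.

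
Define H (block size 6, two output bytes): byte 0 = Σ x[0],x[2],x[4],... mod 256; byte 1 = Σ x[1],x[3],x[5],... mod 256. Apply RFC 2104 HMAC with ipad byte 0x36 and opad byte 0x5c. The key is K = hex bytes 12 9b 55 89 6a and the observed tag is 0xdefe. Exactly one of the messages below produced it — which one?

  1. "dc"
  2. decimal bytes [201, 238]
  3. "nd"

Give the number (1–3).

Key hex bytes 12 9b 55 89 6a is 5 bytes ≤ B = 6; zero-pad to 6 bytes: K' = 12 9b 55 89 6a 00.
K' ⊕ ipad = 24 ad 63 bf 5c 36; K' ⊕ opad = 4e c7 09 d5 36 5c.
m1: inner = H(24 ad 63 bf 5c 36 64 63) = 47 05; tag = H(4e c7 09 d5 36 5c 47 05) = d4fd
m2: inner = H(24 ad 63 bf 5c 36 c9 ee) = ac 90; tag = H(4e c7 09 d5 36 5c ac 90) = 3988
m3: inner = H(24 ad 63 bf 5c 36 6e 64) = 51 06; tag = H(4e c7 09 d5 36 5c 51 06) = defe ← matches

3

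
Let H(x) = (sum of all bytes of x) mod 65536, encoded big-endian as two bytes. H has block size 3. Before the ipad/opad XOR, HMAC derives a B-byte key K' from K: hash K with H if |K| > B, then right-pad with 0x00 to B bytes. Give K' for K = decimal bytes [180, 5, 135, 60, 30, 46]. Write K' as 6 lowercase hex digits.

|K| = 6 > B = 3, so first hash the key.
H(K): sum = 180+5+135+60+30+46 = 456 → 01 c8.
Zero-pad H(K) = 01 c8 to 3 bytes: K' = 01 c8 00.

01c800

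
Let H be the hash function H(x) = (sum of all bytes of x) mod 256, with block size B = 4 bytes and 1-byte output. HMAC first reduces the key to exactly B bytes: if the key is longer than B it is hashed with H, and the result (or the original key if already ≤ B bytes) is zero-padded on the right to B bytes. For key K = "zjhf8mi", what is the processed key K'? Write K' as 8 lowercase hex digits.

|K| = 7 > B = 4, so first hash the key.
H(K): sum = 122+106+104+102+56+109+105 = 704; mod 256 = 192 → c0.
Zero-pad H(K) = c0 to 4 bytes: K' = c0 00 00 00.

c0000000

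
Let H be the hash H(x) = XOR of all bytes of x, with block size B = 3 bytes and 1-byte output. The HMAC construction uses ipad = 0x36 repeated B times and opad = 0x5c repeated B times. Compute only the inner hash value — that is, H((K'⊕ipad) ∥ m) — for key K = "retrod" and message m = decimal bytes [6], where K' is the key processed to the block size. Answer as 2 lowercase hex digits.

Key "retrod" = 72 65 74 72 6f 64 is 6 bytes > B = 3, so hash it first: H(key) = 1a, then zero-pad to 3 bytes: K' = 1a 00 00.
K' ⊕ ipad = 2c 36 36.
Inner input = 2c 36 36 ∥ 06.
Inner hash: XOR 2c⊕36⊕36⊕06 = 2a.

2a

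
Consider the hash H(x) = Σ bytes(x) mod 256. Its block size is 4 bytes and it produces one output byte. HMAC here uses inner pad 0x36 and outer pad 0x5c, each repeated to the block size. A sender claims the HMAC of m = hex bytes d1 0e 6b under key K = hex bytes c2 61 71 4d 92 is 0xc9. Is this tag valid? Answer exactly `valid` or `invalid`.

invalid

Key hex bytes c2 61 71 4d 92 is 5 bytes > B = 4, so hash it first: H(key) = 73, then zero-pad to 4 bytes: K' = 73 00 00 00.
K' ⊕ ipad = 45 36 36 36; K' ⊕ opad = 2f 5c 5c 5c.
Inner hash: sum = 69+54+54+54+209+14+107 = 561; mod 256 = 49 → 31.
Outer hash (recomputed tag): sum = 47+92+92+92+49 = 372; mod 256 = 116 → 74.
Recomputed tag = 74; claimed = c9 → mismatch.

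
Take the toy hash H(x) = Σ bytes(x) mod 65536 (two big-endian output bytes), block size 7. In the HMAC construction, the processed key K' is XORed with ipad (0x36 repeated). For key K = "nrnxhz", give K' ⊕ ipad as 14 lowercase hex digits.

Key "nrnxhz" = 6e 72 6e 78 68 7a is 6 bytes ≤ B = 7; zero-pad to 7 bytes: K' = 6e 72 6e 78 68 7a 00.
XOR each byte with 0x36: 6e⊕36=58, 72⊕36=44, 6e⊕36=58, 78⊕36=4e, 68⊕36=5e, 7a⊕36=4c, 00⊕36=36.

5844584e5e4c36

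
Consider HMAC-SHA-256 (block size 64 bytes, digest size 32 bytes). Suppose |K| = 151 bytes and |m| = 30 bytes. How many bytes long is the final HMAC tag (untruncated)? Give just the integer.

The tag is one SHA-256 digest: 32 bytes.

32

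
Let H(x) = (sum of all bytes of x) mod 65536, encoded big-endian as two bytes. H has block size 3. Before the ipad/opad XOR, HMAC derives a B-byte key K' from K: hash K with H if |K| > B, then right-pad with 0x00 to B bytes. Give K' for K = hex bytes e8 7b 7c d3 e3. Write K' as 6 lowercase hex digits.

039500

|K| = 5 > B = 3, so first hash the key.
H(K): sum = 232+123+124+211+227 = 917 → 03 95.
Zero-pad H(K) = 03 95 to 3 bytes: K' = 03 95 00.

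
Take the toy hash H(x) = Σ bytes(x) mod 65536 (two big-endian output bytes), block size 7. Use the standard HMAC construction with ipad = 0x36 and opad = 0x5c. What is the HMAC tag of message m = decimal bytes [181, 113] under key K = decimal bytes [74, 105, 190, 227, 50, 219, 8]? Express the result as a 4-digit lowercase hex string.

03c6

Key decimal bytes [74, 105, 190, 227, 50, 219, 8] = 4a 69 be e3 32 db 08 is exactly B = 7 bytes: K' = 4a 69 be e3 32 db 08.
K' ⊕ ipad = 7c 5f 88 d5 04 ed 3e.  K' ⊕ opad = 16 35 e2 bf 6e 87 54.
Inner input = (K'⊕ipad) ∥ m = 7c 5f 88 d5 04 ed 3e ∥ b5 71.
Inner hash: sum = 124+95+136+213+4+237+62+181+113 = 1165 → 04 8d.
Outer input = (K'⊕opad) ∥ inner = 16 35 e2 bf 6e 87 54 ∥ 04 8d.
Outer hash (tag): sum = 22+53+226+191+110+135+84+4+141 = 966 → 03 c6.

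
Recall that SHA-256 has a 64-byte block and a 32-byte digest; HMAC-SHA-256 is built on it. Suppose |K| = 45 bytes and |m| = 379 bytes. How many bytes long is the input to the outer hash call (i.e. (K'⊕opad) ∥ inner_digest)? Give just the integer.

96

Key is 45 ≤ 64 bytes, zero-padded: |K'| = 64.
Outer input = (K'⊕opad) ∥ H(inner) → 64 + 32 = 96 bytes.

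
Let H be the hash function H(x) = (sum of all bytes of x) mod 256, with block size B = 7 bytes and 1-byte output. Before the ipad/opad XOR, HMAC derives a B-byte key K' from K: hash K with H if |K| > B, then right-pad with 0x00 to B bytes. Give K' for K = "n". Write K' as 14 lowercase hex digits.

6e000000000000

Key "n" = 6e is 1 byte ≤ B = 7; zero-pad to 7 bytes: K' = 6e 00 00 00 00 00 00.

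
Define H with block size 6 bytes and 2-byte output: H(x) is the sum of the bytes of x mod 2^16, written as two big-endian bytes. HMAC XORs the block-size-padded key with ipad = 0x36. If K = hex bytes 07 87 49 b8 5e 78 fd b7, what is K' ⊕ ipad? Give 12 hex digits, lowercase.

322f36363636

Key hex bytes 07 87 49 b8 5e 78 fd b7 is 8 bytes > B = 6, so hash it first: H(key) = 04 19, then zero-pad to 6 bytes: K' = 04 19 00 00 00 00.
XOR each byte with 0x36: 04⊕36=32, 19⊕36=2f, 00⊕36=36, 00⊕36=36, 00⊕36=36, 00⊕36=36.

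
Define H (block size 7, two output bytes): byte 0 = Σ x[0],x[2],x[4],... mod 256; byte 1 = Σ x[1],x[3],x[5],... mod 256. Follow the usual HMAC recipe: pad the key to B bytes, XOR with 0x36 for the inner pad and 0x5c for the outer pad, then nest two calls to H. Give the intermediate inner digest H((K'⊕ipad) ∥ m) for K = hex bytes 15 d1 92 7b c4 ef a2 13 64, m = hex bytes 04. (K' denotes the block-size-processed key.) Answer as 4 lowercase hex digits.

e9e8

Key hex bytes 15 d1 92 7b c4 ef a2 13 64 is 9 bytes > B = 7, so hash it first: H(key) = 71 4e, then zero-pad to 7 bytes: K' = 71 4e 00 00 00 00 00.
K' ⊕ ipad = 47 78 36 36 36 36 36.
Inner input = 47 78 36 36 36 36 36 ∥ 04.
Inner hash: even-index sum = 233 mod 256 = 233; odd-index sum = 232 mod 256 = 232 → e9 e8.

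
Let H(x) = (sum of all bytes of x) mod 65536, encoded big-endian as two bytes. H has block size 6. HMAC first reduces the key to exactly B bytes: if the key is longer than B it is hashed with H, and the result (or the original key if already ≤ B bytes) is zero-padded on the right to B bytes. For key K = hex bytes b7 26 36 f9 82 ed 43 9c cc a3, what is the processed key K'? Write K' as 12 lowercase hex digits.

|K| = 10 > B = 6, so first hash the key.
H(K): sum = 183+38+54+249+130+237+67+156+204+163 = 1481 → 05 c9.
Zero-pad H(K) = 05 c9 to 6 bytes: K' = 05 c9 00 00 00 00.

05c900000000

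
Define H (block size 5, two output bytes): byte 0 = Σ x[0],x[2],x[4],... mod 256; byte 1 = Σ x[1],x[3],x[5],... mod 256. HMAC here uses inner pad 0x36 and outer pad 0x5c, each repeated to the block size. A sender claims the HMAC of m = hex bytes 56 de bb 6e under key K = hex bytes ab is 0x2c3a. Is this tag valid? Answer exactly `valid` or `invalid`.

invalid

Key hex bytes ab is 1 byte ≤ B = 5; zero-pad to 5 bytes: K' = ab 00 00 00 00.
K' ⊕ ipad = 9d 36 36 36 36; K' ⊕ opad = f7 5c 5c 5c 5c.
Inner hash: even-index sum = 597 mod 256 = 85; odd-index sum = 381 mod 256 = 125 → 55 7d.
Outer hash (recomputed tag): even-index sum = 556 mod 256 = 44; odd-index sum = 269 mod 256 = 13 → 2c 0d.
Recomputed tag = 2c0d; claimed = 2c3a → mismatch.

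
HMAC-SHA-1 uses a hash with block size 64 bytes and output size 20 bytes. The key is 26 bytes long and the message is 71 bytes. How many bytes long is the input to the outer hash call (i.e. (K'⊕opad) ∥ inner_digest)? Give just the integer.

84

Key is 26 ≤ 64 bytes, zero-padded: |K'| = 64.
Outer input = (K'⊕opad) ∥ H(inner) → 64 + 20 = 84 bytes.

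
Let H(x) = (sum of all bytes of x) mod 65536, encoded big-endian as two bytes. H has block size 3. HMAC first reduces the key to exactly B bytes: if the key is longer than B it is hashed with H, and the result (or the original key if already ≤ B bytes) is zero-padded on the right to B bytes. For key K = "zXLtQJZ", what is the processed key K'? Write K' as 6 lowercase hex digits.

028700

|K| = 7 > B = 3, so first hash the key.
H(K): sum = 122+88+76+116+81+74+90 = 647 → 02 87.
Zero-pad H(K) = 02 87 to 3 bytes: K' = 02 87 00.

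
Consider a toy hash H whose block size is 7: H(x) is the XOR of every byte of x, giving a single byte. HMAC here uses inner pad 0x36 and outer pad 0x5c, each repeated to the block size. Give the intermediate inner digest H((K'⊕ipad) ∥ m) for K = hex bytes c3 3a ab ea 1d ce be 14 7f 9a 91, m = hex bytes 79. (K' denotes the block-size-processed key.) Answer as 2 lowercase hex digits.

fa

Key hex bytes c3 3a ab ea 1d ce be 14 7f 9a 91 is 11 bytes > B = 7, so hash it first: H(key) = b5, then zero-pad to 7 bytes: K' = b5 00 00 00 00 00 00.
K' ⊕ ipad = 83 36 36 36 36 36 36.
Inner input = 83 36 36 36 36 36 36 ∥ 79.
Inner hash: XOR 83⊕36⊕36⊕36⊕36⊕36⊕36⊕79 = fa.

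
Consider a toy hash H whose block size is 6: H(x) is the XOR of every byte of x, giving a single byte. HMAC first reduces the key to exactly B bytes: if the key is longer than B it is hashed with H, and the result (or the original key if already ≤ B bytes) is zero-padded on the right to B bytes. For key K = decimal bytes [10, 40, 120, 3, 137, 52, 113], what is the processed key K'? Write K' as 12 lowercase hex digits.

950000000000

|K| = 7 > B = 6, so first hash the key.
H(K): XOR 0a⊕28⊕78⊕03⊕89⊕34⊕71 = 95.
Zero-pad H(K) = 95 to 6 bytes: K' = 95 00 00 00 00 00.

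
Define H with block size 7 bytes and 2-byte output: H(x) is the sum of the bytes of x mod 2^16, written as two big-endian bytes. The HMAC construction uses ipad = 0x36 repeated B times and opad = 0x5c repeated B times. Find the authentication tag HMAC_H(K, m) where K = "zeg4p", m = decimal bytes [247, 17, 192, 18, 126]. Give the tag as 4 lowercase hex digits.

Key "zeg4p" = 7a 65 67 34 70 is 5 bytes ≤ B = 7; zero-pad to 7 bytes: K' = 7a 65 67 34 70 00 00.
K' ⊕ ipad = 4c 53 51 02 46 36 36.  K' ⊕ opad = 26 39 3b 68 2c 5c 5c.
Inner input = (K'⊕ipad) ∥ m = 4c 53 51 02 46 36 36 ∥ f7 11 c0 12 7e.
Inner hash: sum = 76+83+81+2+70+54+54+247+17+192+18+126 = 1020 → 03 fc.
Outer input = (K'⊕opad) ∥ inner = 26 39 3b 68 2c 5c 5c ∥ 03 fc.
Outer hash (tag): sum = 38+57+59+104+44+92+92+3+252 = 741 → 02 e5.

02e5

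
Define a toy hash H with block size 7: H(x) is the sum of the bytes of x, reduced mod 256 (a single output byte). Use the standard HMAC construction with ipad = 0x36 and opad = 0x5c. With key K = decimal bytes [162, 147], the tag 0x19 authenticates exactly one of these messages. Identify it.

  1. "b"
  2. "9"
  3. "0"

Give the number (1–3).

2

Key decimal bytes [162, 147] = a2 93 is 2 bytes ≤ B = 7; zero-pad to 7 bytes: K' = a2 93 00 00 00 00 00.
K' ⊕ ipad = 94 a5 36 36 36 36 36; K' ⊕ opad = fe cf 5c 5c 5c 5c 5c.
m1: inner = H(94 a5 36 36 36 36 36 62) = a9; tag = H(fe cf 5c 5c 5c 5c 5c a9) = 42
m2: inner = H(94 a5 36 36 36 36 36 39) = 80; tag = H(fe cf 5c 5c 5c 5c 5c 80) = 19 ← matches
m3: inner = H(94 a5 36 36 36 36 36 30) = 77; tag = H(fe cf 5c 5c 5c 5c 5c 77) = 10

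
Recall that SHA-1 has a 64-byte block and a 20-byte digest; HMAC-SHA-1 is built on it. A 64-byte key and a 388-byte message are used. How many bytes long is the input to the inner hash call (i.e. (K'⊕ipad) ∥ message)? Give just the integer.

Key is 64 ≤ 64 bytes, zero-padded: |K'| = 64.
Inner input = (K'⊕ipad) ∥ m → 64 + 388 = 452 bytes.

452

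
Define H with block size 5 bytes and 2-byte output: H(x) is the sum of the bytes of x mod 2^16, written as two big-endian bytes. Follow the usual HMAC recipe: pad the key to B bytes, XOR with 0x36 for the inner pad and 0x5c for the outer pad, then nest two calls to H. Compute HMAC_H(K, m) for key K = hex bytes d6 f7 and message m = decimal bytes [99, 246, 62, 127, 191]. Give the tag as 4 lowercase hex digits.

Key hex bytes d6 f7 is 2 bytes ≤ B = 5; zero-pad to 5 bytes: K' = d6 f7 00 00 00.
K' ⊕ ipad = e0 c1 36 36 36.  K' ⊕ opad = 8a ab 5c 5c 5c.
Inner input = (K'⊕ipad) ∥ m = e0 c1 36 36 36 ∥ 63 f6 3e 7f bf.
Inner hash: sum = 224+193+54+54+54+99+246+62+127+191 = 1304 → 05 18.
Outer input = (K'⊕opad) ∥ inner = 8a ab 5c 5c 5c ∥ 05 18.
Outer hash (tag): sum = 138+171+92+92+92+5+24 = 614 → 02 66.

0266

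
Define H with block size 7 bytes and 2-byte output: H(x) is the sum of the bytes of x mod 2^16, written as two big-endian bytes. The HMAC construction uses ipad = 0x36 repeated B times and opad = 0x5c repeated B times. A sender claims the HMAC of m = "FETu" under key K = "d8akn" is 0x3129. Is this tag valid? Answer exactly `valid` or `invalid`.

invalid

Key "d8akn" = 64 38 61 6b 6e is 5 bytes ≤ B = 7; zero-pad to 7 bytes: K' = 64 38 61 6b 6e 00 00.
K' ⊕ ipad = 52 0e 57 5d 58 36 36; K' ⊕ opad = 38 64 3d 37 32 5c 5c.
Inner hash: sum = 82+14+87+93+88+54+54+70+69+84+117 = 812 → 03 2c.
Outer hash (recomputed tag): sum = 56+100+61+55+50+92+92+3+44 = 553 → 02 29.
Recomputed tag = 0229; claimed = 3129 → mismatch.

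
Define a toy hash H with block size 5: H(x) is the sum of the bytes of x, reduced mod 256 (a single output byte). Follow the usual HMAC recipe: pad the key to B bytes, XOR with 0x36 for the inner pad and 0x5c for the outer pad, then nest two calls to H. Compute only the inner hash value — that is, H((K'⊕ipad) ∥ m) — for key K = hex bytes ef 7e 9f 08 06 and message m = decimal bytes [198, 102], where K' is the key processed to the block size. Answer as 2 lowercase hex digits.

Key hex bytes ef 7e 9f 08 06 is exactly B = 5 bytes: K' = ef 7e 9f 08 06.
K' ⊕ ipad = d9 48 a9 3e 30.
Inner input = d9 48 a9 3e 30 ∥ c6 66.
Inner hash: sum = 217+72+169+62+48+198+102 = 868; mod 256 = 100 → 64.

64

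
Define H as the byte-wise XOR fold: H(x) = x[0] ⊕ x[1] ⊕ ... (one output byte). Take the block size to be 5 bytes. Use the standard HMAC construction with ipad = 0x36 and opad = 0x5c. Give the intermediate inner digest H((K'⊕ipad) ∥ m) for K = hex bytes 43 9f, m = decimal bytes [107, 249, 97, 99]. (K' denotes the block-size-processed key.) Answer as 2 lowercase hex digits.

Key hex bytes 43 9f is 2 bytes ≤ B = 5; zero-pad to 5 bytes: K' = 43 9f 00 00 00.
K' ⊕ ipad = 75 a9 36 36 36.
Inner input = 75 a9 36 36 36 ∥ 6b f9 61 63.
Inner hash: XOR 75⊕a9⊕36⊕36⊕36⊕6b⊕f9⊕61⊕63 = 7a.

7a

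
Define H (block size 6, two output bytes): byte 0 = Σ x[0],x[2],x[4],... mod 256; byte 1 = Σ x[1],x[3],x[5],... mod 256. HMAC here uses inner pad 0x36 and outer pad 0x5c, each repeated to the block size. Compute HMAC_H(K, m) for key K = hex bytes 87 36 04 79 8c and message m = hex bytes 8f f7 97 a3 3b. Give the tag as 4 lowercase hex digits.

Key hex bytes 87 36 04 79 8c is 5 bytes ≤ B = 6; zero-pad to 6 bytes: K' = 87 36 04 79 8c 00.
K' ⊕ ipad = b1 00 32 4f ba 36.  K' ⊕ opad = db 6a 58 25 d0 5c.
Inner input = (K'⊕ipad) ∥ m = b1 00 32 4f ba 36 ∥ 8f f7 97 a3 3b.
Inner hash: even-index sum = 766 mod 256 = 254; odd-index sum = 543 mod 256 = 31 → fe 1f.
Outer input = (K'⊕opad) ∥ inner = db 6a 58 25 d0 5c ∥ fe 1f.
Outer hash (tag): even-index sum = 769 mod 256 = 1; odd-index sum = 266 mod 256 = 10 → 01 0a.

010a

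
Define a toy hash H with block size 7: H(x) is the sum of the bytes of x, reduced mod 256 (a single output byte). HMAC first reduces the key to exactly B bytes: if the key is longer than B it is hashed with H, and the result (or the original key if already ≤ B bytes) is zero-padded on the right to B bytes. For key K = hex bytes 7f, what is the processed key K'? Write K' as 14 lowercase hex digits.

Key hex bytes 7f is 1 byte ≤ B = 7; zero-pad to 7 bytes: K' = 7f 00 00 00 00 00 00.

7f000000000000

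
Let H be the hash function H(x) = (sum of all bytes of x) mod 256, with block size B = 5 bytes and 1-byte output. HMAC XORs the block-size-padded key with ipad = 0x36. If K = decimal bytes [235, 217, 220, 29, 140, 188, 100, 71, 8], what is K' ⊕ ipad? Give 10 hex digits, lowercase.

8e36363636

Key decimal bytes [235, 217, 220, 29, 140, 188, 100, 71, 8] = eb d9 dc 1d 8c bc 64 47 08 is 9 bytes > B = 5, so hash it first: H(key) = b8, then zero-pad to 5 bytes: K' = b8 00 00 00 00.
XOR each byte with 0x36: b8⊕36=8e, 00⊕36=36, 00⊕36=36, 00⊕36=36, 00⊕36=36.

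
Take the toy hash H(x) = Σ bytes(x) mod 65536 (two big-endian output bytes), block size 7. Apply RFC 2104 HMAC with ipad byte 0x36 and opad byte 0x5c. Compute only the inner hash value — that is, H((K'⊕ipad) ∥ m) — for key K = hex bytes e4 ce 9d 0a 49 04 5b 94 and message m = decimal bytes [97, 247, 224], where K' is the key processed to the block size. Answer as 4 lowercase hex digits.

Key hex bytes e4 ce 9d 0a 49 04 5b 94 is 8 bytes > B = 7, so hash it first: H(key) = 03 95, then zero-pad to 7 bytes: K' = 03 95 00 00 00 00 00.
K' ⊕ ipad = 35 a3 36 36 36 36 36.
Inner input = 35 a3 36 36 36 36 36 ∥ 61 f7 e0.
Inner hash: sum = 53+163+54+54+54+54+54+97+247+224 = 1054 → 04 1e.

041e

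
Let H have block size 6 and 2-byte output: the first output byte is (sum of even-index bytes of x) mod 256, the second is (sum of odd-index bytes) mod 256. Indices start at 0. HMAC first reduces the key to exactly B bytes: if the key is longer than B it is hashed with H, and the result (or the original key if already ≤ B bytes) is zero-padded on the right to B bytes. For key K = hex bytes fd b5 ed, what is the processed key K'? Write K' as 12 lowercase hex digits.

Key hex bytes fd b5 ed is 3 bytes ≤ B = 6; zero-pad to 6 bytes: K' = fd b5 ed 00 00 00.

fdb5ed000000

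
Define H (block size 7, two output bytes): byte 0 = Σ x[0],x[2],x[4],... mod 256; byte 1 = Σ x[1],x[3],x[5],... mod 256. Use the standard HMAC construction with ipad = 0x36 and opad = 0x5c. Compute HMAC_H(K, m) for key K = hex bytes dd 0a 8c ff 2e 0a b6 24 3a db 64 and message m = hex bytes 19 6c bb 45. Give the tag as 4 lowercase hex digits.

Key hex bytes dd 0a 8c ff 2e 0a b6 24 3a db 64 is 11 bytes > B = 7, so hash it first: H(key) = eb 12, then zero-pad to 7 bytes: K' = eb 12 00 00 00 00 00.
K' ⊕ ipad = dd 24 36 36 36 36 36.  K' ⊕ opad = b7 4e 5c 5c 5c 5c 5c.
Inner input = (K'⊕ipad) ∥ m = dd 24 36 36 36 36 36 ∥ 19 6c bb 45.
Inner hash: even-index sum = 560 mod 256 = 48; odd-index sum = 356 mod 256 = 100 → 30 64.
Outer input = (K'⊕opad) ∥ inner = b7 4e 5c 5c 5c 5c 5c ∥ 30 64.
Outer hash (tag): even-index sum = 559 mod 256 = 47; odd-index sum = 310 mod 256 = 54 → 2f 36.

2f36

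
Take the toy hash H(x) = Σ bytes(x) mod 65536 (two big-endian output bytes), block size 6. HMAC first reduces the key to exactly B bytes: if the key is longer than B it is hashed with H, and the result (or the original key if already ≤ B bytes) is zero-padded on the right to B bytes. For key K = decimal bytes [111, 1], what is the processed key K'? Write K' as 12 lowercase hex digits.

Key decimal bytes [111, 1] = 6f 01 is 2 bytes ≤ B = 6; zero-pad to 6 bytes: K' = 6f 01 00 00 00 00.

6f0100000000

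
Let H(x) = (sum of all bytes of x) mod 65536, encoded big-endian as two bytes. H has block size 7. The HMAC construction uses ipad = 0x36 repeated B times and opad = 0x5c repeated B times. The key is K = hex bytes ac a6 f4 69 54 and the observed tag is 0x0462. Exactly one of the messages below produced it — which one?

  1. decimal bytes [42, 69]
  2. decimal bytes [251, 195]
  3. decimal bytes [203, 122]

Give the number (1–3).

Key hex bytes ac a6 f4 69 54 is 5 bytes ≤ B = 7; zero-pad to 7 bytes: K' = ac a6 f4 69 54 00 00.
K' ⊕ ipad = 9a 90 c2 5f 62 36 36; K' ⊕ opad = f0 fa a8 35 08 5c 5c.
m1: inner = H(9a 90 c2 5f 62 36 36 2a 45) = 03 88; tag = H(f0 fa a8 35 08 5c 5c 03 88) = 0412
m2: inner = H(9a 90 c2 5f 62 36 36 fb c3) = 04 d7; tag = H(f0 fa a8 35 08 5c 5c 04 d7) = 0462 ← matches
m3: inner = H(9a 90 c2 5f 62 36 36 cb 7a) = 04 5e; tag = H(f0 fa a8 35 08 5c 5c 04 5e) = 03e9

2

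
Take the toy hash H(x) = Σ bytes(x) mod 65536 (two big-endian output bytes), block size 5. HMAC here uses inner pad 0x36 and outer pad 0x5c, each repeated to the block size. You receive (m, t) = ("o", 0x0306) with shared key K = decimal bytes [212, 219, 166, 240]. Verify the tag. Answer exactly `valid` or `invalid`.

invalid

Key decimal bytes [212, 219, 166, 240] = d4 db a6 f0 is 4 bytes ≤ B = 5; zero-pad to 5 bytes: K' = d4 db a6 f0 00.
K' ⊕ ipad = e2 ed 90 c6 36; K' ⊕ opad = 88 87 fa ac 5c.
Inner hash: sum = 226+237+144+198+54+111 = 970 → 03 ca.
Outer hash (recomputed tag): sum = 136+135+250+172+92+3+202 = 990 → 03 de.
Recomputed tag = 03de; claimed = 0306 → mismatch.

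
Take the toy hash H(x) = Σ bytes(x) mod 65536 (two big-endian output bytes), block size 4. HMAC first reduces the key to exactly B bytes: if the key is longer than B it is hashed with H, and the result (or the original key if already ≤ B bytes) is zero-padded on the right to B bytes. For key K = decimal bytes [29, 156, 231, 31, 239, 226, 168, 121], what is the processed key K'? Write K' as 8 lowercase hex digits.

|K| = 8 > B = 4, so first hash the key.
H(K): sum = 29+156+231+31+239+226+168+121 = 1201 → 04 b1.
Zero-pad H(K) = 04 b1 to 4 bytes: K' = 04 b1 00 00.

04b10000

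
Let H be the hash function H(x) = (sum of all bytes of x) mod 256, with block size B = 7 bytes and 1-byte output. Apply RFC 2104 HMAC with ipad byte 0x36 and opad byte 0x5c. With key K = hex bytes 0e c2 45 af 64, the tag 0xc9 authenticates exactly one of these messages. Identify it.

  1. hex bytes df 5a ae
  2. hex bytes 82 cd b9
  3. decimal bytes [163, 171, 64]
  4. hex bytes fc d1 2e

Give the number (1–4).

Key hex bytes 0e c2 45 af 64 is 5 bytes ≤ B = 7; zero-pad to 7 bytes: K' = 0e c2 45 af 64 00 00.
K' ⊕ ipad = 38 f4 73 99 52 36 36; K' ⊕ opad = 52 9e 19 f3 38 5c 5c.
m1: inner = H(38 f4 73 99 52 36 36 df 5a ae) = dd; tag = H(52 9e 19 f3 38 5c 5c dd) = c9 ← matches
m2: inner = H(38 f4 73 99 52 36 36 82 cd b9) = fe; tag = H(52 9e 19 f3 38 5c 5c fe) = ea
m3: inner = H(38 f4 73 99 52 36 36 a3 ab 40) = 84; tag = H(52 9e 19 f3 38 5c 5c 84) = 70
m4: inner = H(38 f4 73 99 52 36 36 fc d1 2e) = f1; tag = H(52 9e 19 f3 38 5c 5c f1) = dd

1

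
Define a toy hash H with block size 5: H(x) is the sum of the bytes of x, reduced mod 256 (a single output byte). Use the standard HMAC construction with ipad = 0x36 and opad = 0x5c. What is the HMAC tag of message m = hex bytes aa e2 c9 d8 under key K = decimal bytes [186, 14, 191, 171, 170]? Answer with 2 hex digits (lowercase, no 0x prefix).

Key decimal bytes [186, 14, 191, 171, 170] = ba 0e bf ab aa is exactly B = 5 bytes: K' = ba 0e bf ab aa.
K' ⊕ ipad = 8c 38 89 9d 9c.  K' ⊕ opad = e6 52 e3 f7 f6.
Inner input = (K'⊕ipad) ∥ m = 8c 38 89 9d 9c ∥ aa e2 c9 d8.
Inner hash: sum = 140+56+137+157+156+170+226+201+216 = 1459; mod 256 = 179 → b3.
Outer input = (K'⊕opad) ∥ inner = e6 52 e3 f7 f6 ∥ b3.
Outer hash (tag): sum = 230+82+227+247+246+179 = 1211; mod 256 = 187 → bb.

bb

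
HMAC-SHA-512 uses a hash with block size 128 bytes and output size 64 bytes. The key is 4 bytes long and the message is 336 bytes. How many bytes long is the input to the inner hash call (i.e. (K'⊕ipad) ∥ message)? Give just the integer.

464

Key is 4 ≤ 128 bytes, zero-padded: |K'| = 128.
Inner input = (K'⊕ipad) ∥ m → 128 + 336 = 464 bytes.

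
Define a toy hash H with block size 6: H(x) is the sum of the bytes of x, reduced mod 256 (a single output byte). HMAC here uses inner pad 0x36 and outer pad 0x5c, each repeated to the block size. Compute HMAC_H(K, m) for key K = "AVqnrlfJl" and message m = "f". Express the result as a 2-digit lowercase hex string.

b2

Key "AVqnrlfJl" = 41 56 71 6e 72 6c 66 4a 6c is 9 bytes > B = 6, so hash it first: H(key) = 70, then zero-pad to 6 bytes: K' = 70 00 00 00 00 00.
K' ⊕ ipad = 46 36 36 36 36 36.  K' ⊕ opad = 2c 5c 5c 5c 5c 5c.
Inner input = (K'⊕ipad) ∥ m = 46 36 36 36 36 36 ∥ 66.
Inner hash: sum = 70+54+54+54+54+54+102 = 442; mod 256 = 186 → ba.
Outer input = (K'⊕opad) ∥ inner = 2c 5c 5c 5c 5c 5c ∥ ba.
Outer hash (tag): sum = 44+92+92+92+92+92+186 = 690; mod 256 = 178 → b2.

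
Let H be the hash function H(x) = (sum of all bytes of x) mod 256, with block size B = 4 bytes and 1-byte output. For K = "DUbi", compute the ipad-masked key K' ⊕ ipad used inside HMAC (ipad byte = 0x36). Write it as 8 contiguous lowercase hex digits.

7263545f

Key "DUbi" = 44 55 62 69 is exactly B = 4 bytes: K' = 44 55 62 69.
XOR each byte with 0x36: 44⊕36=72, 55⊕36=63, 62⊕36=54, 69⊕36=5f.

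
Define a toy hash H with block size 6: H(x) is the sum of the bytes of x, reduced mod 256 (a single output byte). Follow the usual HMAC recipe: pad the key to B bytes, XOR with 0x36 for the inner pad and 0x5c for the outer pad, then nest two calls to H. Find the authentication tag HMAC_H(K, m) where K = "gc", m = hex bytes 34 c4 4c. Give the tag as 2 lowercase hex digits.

Key "gc" = 67 63 is 2 bytes ≤ B = 6; zero-pad to 6 bytes: K' = 67 63 00 00 00 00.
K' ⊕ ipad = 51 55 36 36 36 36.  K' ⊕ opad = 3b 3f 5c 5c 5c 5c.
Inner input = (K'⊕ipad) ∥ m = 51 55 36 36 36 36 ∥ 34 c4 4c.
Inner hash: sum = 81+85+54+54+54+54+52+196+76 = 706; mod 256 = 194 → c2.
Outer input = (K'⊕opad) ∥ inner = 3b 3f 5c 5c 5c 5c ∥ c2.
Outer hash (tag): sum = 59+63+92+92+92+92+194 = 684; mod 256 = 172 → ac.

ac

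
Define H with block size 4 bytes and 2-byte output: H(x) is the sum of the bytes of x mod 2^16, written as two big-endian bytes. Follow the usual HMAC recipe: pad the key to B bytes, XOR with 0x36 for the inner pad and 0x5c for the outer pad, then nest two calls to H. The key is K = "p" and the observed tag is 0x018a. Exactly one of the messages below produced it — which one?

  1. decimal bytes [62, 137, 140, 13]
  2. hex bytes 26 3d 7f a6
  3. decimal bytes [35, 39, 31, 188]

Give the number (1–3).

Key "p" = 70 is 1 byte ≤ B = 4; zero-pad to 4 bytes: K' = 70 00 00 00.
K' ⊕ ipad = 46 36 36 36; K' ⊕ opad = 2c 5c 5c 5c.
m1: inner = H(46 36 36 36 3e 89 8c 0d) = 02 48; tag = H(2c 5c 5c 5c 02 48) = 018a ← matches
m2: inner = H(46 36 36 36 26 3d 7f a6) = 02 70; tag = H(2c 5c 5c 5c 02 70) = 01b2
m3: inner = H(46 36 36 36 23 27 1f bc) = 02 0d; tag = H(2c 5c 5c 5c 02 0d) = 014f

1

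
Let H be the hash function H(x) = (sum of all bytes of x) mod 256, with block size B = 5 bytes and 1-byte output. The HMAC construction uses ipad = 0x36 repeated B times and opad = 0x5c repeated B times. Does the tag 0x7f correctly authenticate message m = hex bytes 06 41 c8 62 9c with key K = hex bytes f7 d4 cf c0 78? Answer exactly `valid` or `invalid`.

invalid

Key hex bytes f7 d4 cf c0 78 is exactly B = 5 bytes: K' = f7 d4 cf c0 78.
K' ⊕ ipad = c1 e2 f9 f6 4e; K' ⊕ opad = ab 88 93 9c 24.
Inner hash: sum = 193+226+249+246+78+6+65+200+98+156 = 1517; mod 256 = 237 → ed.
Outer hash (recomputed tag): sum = 171+136+147+156+36+237 = 883; mod 256 = 115 → 73.
Recomputed tag = 73; claimed = 7f → mismatch.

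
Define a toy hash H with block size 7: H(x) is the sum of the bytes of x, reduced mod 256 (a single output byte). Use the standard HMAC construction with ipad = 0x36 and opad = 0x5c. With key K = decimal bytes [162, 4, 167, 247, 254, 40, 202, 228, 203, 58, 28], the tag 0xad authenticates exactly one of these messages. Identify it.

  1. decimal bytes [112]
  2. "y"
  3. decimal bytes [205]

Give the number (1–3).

3

Key decimal bytes [162, 4, 167, 247, 254, 40, 202, 228, 203, 58, 28] = a2 04 a7 f7 fe 28 ca e4 cb 3a 1c is 11 bytes > B = 7, so hash it first: H(key) = 39, then zero-pad to 7 bytes: K' = 39 00 00 00 00 00 00.
K' ⊕ ipad = 0f 36 36 36 36 36 36; K' ⊕ opad = 65 5c 5c 5c 5c 5c 5c.
m1: inner = H(0f 36 36 36 36 36 36 70) = c3; tag = H(65 5c 5c 5c 5c 5c 5c c3) = 50
m2: inner = H(0f 36 36 36 36 36 36 79) = cc; tag = H(65 5c 5c 5c 5c 5c 5c cc) = 59
m3: inner = H(0f 36 36 36 36 36 36 cd) = 20; tag = H(65 5c 5c 5c 5c 5c 5c 20) = ad ← matches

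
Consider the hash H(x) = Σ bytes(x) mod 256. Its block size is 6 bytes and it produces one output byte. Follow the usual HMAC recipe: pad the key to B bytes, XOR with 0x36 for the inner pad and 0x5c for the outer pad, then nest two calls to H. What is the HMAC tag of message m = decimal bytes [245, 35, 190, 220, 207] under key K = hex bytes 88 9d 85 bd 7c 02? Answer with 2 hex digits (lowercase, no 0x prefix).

Key hex bytes 88 9d 85 bd 7c 02 is exactly B = 6 bytes: K' = 88 9d 85 bd 7c 02.
K' ⊕ ipad = be ab b3 8b 4a 34.  K' ⊕ opad = d4 c1 d9 e1 20 5e.
Inner input = (K'⊕ipad) ∥ m = be ab b3 8b 4a 34 ∥ f5 23 be dc cf.
Inner hash: sum = 190+171+179+139+74+52+245+35+190+220+207 = 1702; mod 256 = 166 → a6.
Outer input = (K'⊕opad) ∥ inner = d4 c1 d9 e1 20 5e ∥ a6.
Outer hash (tag): sum = 212+193+217+225+32+94+166 = 1139; mod 256 = 115 → 73.

73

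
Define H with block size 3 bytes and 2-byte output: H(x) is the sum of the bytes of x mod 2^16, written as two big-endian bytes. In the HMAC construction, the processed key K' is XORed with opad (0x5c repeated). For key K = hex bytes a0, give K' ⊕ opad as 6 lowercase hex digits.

fc5c5c

Key hex bytes a0 is 1 byte ≤ B = 3; zero-pad to 3 bytes: K' = a0 00 00.
XOR each byte with 0x5c: a0⊕5c=fc, 00⊕5c=5c, 00⊕5c=5c.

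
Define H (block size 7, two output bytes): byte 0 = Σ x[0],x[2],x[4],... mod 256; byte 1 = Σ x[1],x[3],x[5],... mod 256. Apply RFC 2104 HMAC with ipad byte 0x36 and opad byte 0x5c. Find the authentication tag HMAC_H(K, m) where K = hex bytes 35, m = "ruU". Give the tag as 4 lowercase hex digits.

Key hex bytes 35 is 1 byte ≤ B = 7; zero-pad to 7 bytes: K' = 35 00 00 00 00 00 00.
K' ⊕ ipad = 03 36 36 36 36 36 36.  K' ⊕ opad = 69 5c 5c 5c 5c 5c 5c.
Inner input = (K'⊕ipad) ∥ m = 03 36 36 36 36 36 36 ∥ 72 75 55.
Inner hash: even-index sum = 282 mod 256 = 26; odd-index sum = 361 mod 256 = 105 → 1a 69.
Outer input = (K'⊕opad) ∥ inner = 69 5c 5c 5c 5c 5c 5c ∥ 1a 69.
Outer hash (tag): even-index sum = 486 mod 256 = 230; odd-index sum = 302 mod 256 = 46 → e6 2e.

e62e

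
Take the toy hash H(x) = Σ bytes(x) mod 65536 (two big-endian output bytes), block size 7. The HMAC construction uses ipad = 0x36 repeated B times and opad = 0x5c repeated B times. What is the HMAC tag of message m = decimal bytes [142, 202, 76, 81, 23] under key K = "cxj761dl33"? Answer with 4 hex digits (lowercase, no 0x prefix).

Key "cxj761dl33" = 63 78 6a 37 36 31 64 6c 33 33 is 10 bytes > B = 7, so hash it first: H(key) = 03 19, then zero-pad to 7 bytes: K' = 03 19 00 00 00 00 00.
K' ⊕ ipad = 35 2f 36 36 36 36 36.  K' ⊕ opad = 5f 45 5c 5c 5c 5c 5c.
Inner input = (K'⊕ipad) ∥ m = 35 2f 36 36 36 36 36 ∥ 8e ca 4c 51 17.
Inner hash: sum = 53+47+54+54+54+54+54+142+202+76+81+23 = 894 → 03 7e.
Outer input = (K'⊕opad) ∥ inner = 5f 45 5c 5c 5c 5c 5c ∥ 03 7e.
Outer hash (tag): sum = 95+69+92+92+92+92+92+3+126 = 753 → 02 f1.

02f1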